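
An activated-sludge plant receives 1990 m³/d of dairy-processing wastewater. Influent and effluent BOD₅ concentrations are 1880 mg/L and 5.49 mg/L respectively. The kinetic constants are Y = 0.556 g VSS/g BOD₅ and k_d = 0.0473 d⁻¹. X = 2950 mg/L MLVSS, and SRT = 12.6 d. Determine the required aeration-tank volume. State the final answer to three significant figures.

From the SRT design equation V = Y Q (S₀−S) θ_c / [X (1 + k_d θ_c)] = 0.556 × 1990 × (1880 − 5.49) × 12.6 / [2950 × (1 + 0.0473 × 12.6)] = 2.61×10^7 / 4708 = 5551 m³.

V ≈ 5550 m³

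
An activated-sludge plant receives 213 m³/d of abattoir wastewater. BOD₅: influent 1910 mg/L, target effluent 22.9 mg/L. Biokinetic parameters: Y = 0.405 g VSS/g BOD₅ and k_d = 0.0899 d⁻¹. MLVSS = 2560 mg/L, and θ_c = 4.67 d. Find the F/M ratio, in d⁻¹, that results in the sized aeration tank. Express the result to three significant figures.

F/M ≈ 0.760 d⁻¹

Steady-state biomass mass balance: V·X·(1 + k_d·θ_c) = Y·Q·(S₀ − S)·θ_c, so V = 0.405 × 213 × (1910 − 22.9) × 4.67 / [2560 × (1 + 0.0899 × 4.67)] = 7.6×10^5 / 3635 = 209.2 m³.
F/M = applied load / biomass = Q·S₀/(V·X) = 213 × 1910 / (209.2 × 2560) = 0.7598 d⁻¹.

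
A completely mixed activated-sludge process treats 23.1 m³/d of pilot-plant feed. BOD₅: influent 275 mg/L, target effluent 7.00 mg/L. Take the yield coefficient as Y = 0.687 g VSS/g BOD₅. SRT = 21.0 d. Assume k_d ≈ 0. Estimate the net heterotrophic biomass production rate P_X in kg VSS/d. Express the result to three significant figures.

With endogenous decay neglected, the observed yield equals the true yield: Y_obs = Y = 0.687 g VSS/g BOD₅.
Mass of BOD₅ removed per day: Q(S₀ − S) = 23.1 × 268.0 g/m³ = 6.191 kg/d.
So the net sludge growth is P_X = 0.6870 × 6.191 = 4.253 kg VSS/d.

P_X ≈ 4.25 kg VSS/d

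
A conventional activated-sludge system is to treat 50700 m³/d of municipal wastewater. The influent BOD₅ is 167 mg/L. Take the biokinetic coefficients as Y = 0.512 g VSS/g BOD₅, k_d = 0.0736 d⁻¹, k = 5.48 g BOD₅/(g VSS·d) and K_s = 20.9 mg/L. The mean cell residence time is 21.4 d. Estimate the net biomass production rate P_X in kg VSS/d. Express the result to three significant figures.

P_X ≈ 1670 kg VSS/d

Effluent substrate depends only on kinetics and SRT: S = K_s(1 + k_d θ_c) / [θ_c(Yk − k_d) − 1] = 20.9 × (1 + 0.0736 × 21.4) / [21.4 × (0.512 × 5.48 − 0.0736) − 1] = 53.82 / 57.47 = 0.9365 mg/L.
Observed yield with endogenous decay: Y_obs = Y / (1 + k_d·θ_c) = 0.512 / (1 + 0.0736 × 21.4) = 0.512 / 2.575 = 0.1988 g VSS/g BOD₅.
Q·(S₀ − S) = 50700 × (167 − 0.936) × 10⁻³ = 8419 kg/d removed.
So the net sludge growth is P_X = 0.1988 × 8419 = 1674 kg VSS/d.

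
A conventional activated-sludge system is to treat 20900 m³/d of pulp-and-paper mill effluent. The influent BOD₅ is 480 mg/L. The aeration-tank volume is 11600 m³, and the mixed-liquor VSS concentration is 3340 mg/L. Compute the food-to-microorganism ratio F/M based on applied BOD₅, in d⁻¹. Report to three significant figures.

Food-to-microorganism ratio F/M = Q S₀ / (V X) = 20900 × 480 / (11600 × 3340) = 0.2589 d⁻¹.

F/M ≈ 0.259 d⁻¹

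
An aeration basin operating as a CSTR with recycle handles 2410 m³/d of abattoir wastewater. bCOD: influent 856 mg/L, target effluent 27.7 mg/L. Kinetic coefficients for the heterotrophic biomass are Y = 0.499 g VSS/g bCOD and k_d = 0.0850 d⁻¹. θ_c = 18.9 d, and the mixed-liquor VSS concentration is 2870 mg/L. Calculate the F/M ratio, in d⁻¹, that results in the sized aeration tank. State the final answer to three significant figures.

F/M ≈ 0.286 d⁻¹

Steady-state biomass mass balance: V·X·(1 + k_d·θ_c) = Y·Q·(S₀ − S)·θ_c, so V = 0.499 × 2410 × (856 − 27.7) × 18.9 / [2870 × (1 + 0.0850 × 18.9)] = 1.88×10^7 / 7481 = 2517 m³.
F/M = Q·S₀ / (V·X) = 2410 × 856 / (2517 × 2870) = 0.2856 g bCOD·(g VSS·d)⁻¹.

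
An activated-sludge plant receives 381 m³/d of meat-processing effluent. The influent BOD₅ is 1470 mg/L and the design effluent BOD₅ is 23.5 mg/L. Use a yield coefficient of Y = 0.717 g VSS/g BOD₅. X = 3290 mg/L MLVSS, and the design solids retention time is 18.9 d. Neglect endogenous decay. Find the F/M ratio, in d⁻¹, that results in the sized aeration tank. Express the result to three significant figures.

F/M ≈ 0.0750 d⁻¹

V·X = Y·Q·ΔS·θ_c gives V = 0.717 × 381 × (1470 − 23.5) × 18.9 / 3290 = 2270 m³.
F/M = Q·S₀ / (V·X) = 381 × 1470 / (2270 × 3290) = 0.07499 g BOD₅·(g VSS·d)⁻¹.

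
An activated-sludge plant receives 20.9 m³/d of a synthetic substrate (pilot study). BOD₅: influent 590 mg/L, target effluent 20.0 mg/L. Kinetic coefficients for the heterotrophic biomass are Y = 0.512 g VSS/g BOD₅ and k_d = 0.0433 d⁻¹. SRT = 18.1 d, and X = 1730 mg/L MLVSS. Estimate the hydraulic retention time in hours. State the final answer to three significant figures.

τ ≈ 41.1 h

Steady-state biomass mass balance: V·X·(1 + k_d·θ_c) = Y·Q·(S₀ − S)·θ_c, so V = 0.512 × 20.9 × (590 − 20.0) × 18.1 / [1730 × (1 + 0.0433 × 18.1)] = 1.1×10^5 / 3086 = 35.78 m³.
HRT = V/Q = 35.78 m³ / 20.9 m³·d⁻¹ = 1.712 d × 24 = 41.08 h.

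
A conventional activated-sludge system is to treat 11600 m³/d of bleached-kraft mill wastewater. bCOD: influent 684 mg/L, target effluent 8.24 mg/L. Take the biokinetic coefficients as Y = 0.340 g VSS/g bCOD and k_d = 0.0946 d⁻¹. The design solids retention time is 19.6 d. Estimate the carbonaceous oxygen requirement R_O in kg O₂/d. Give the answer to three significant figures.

Y_obs = Y / (1 + k_d θ_c) = 0.340 / (1 + 0.0946 × 19.6) = 0.340 / 2.854 = 0.1191.
Substrate removed = Q·(S₀ − S) = 11600 m³/d × (684 − 8.24) g/m³ = 7.84×10^6 g/d = 7839 kg/d.
Net sludge production P_X = 0.1191 × 7839 = 933.8 kg VSS/d.
R_O = Q·(S₀ − S) − 1.42·P_X = 7839 − 1.42 × 933.8 = 6513 kg O₂/d.

R_O ≈ 6510 kg O₂/d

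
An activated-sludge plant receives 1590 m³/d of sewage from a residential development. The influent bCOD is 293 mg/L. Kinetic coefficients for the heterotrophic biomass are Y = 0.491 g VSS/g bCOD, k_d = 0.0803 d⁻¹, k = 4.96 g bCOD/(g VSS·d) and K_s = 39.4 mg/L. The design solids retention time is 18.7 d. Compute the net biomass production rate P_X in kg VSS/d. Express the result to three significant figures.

P_X ≈ 90.7 kg VSS/d

From the Monod/SRT balance for a CMAS, S = K_s·(1+k_d θ_c)/[θ_c·(Y k − k_d) − 1] = 39.4 × (1 + 0.0803 × 18.7) / [18.7 × (0.491 × 4.96 − 0.0803) − 1] = 98.56 / 43.04 = 2.290 mg/L.
Correct the yield for decay: Y_obs = Y/(1 + k_d θ_c) = 0.491 / (1 + 0.0803 × 18.7) = 0.491 / 2.502 = 0.1963.
Substrate removed = Q·(S₀ − S) = 1590 m³/d × (293 − 2.29) g/m³ = 4.62×10^5 g/d = 462.2 kg/d.
Biomass produced: P_X = Y_obs·Q·ΔS = 0.1963 × 462.2 ≈ 90.72 kg VSS/d.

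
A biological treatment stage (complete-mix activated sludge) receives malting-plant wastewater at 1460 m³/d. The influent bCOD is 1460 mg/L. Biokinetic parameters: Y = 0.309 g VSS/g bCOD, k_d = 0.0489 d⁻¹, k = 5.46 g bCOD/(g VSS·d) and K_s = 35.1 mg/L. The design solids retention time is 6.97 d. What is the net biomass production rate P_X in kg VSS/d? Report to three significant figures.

P_X ≈ 490 kg VSS/d

Effluent substrate depends only on kinetics and SRT: S = K_s(1 + k_d θ_c) / [θ_c(Yk − k_d) − 1] = 35.1 × (1 + 0.0489 × 6.97) / [6.97 × (0.309 × 5.46 − 0.0489) − 1] = 47.06 / 10.42 = 4.517 mg/L.
Observed yield with endogenous decay: Y_obs = Y / (1 + k_d·θ_c) = 0.309 / (1 + 0.0489 × 6.97) = 0.309 / 1.341 = 0.2305 g VSS/g bCOD.
ΔS = 1460 − 4.52 = 1455 mg/L, so the substrate removal rate is 1460 × 1455/1000 = 2125 kg bCOD/d.
Biomass produced: P_X = Y_obs·Q·ΔS = 0.2305 × 2125 ≈ 489.7 kg VSS/d.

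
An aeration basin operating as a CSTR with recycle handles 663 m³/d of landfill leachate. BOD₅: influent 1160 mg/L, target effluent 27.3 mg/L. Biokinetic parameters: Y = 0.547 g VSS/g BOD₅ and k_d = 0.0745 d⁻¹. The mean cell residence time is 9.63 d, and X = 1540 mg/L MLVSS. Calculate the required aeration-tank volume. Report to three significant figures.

V ≈ 1500 m³

Rearranging the biomass balance for a CMAS with decay, V = Y·Q·ΔS·θ_c / [X·(1+k_d θ_c)] = 0.547 × 663 × (1160 − 27.3) × 9.63 / [1540 × (1 + 0.0745 × 9.63)] = 3.96×10^6 / 2645 = 1496 m³.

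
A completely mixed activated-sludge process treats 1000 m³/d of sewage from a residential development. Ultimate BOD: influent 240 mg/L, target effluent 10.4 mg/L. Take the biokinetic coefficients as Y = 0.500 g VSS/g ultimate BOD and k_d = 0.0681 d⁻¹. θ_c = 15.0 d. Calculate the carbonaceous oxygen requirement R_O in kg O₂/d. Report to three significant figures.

R_O ≈ 149 kg O₂/d

Observed yield with endogenous decay: Y_obs = Y / (1 + k_d·θ_c) = 0.500 / (1 + 0.0681 × 15.0) = 0.500 / 2.021 = 0.2473 g VSS/g ultimate BOD.
Q·(S₀ − S) = 1000 × (240 − 10.4) × 10⁻³ = 229.6 kg/d removed.
P_X = Y_obs·Q·(S₀ − S) = 0.2473 × 229.6 = 56.79 kg VSS/d.
R_O = Q·ΔS − 1.42 P_X = 229.6 − 80.64 = 149.0 kg O₂/d.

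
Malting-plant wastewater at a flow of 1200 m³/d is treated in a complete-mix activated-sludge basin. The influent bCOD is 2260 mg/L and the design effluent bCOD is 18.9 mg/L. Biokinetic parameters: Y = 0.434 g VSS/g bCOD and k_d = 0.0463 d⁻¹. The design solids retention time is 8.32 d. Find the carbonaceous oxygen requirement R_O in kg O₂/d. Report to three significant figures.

R_O ≈ 1490 kg O₂/d

The observed yield is Y_obs = Y/(1 + k_d·θ_c) = 0.434 / (1 + 0.0463 × 8.32) = 0.434 / 1.385 = 0.3133 g VSS per g bCOD removed.
ΔS = 2260 − 18.9 = 2241 mg/L, so the substrate removal rate is 1200 × 2241/1000 = 2689 kg bCOD/d.
P_X = Y_obs·Q·(S₀ − S) = 0.3133 × 2689 = 842.6 kg VSS/d.
Carbonaceous O₂ demand = substrate oxidised − cell-mass equivalent = 2689 − 1.42 × 842.6 = 1493 kg O₂/d.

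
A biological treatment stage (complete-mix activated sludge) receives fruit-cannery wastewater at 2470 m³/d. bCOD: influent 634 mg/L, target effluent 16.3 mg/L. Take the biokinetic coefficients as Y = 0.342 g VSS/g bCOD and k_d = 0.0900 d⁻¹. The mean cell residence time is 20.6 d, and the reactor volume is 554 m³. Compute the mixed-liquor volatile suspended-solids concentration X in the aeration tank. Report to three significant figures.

X ≈ 6800 mg/L

From V·X·(1 + k_d·θ_c) = Y·Q·(S₀ − S)·θ_c: X = 0.342 × 2470 × (634 − 16.3) × 20.6 / [554 × (1 + 0.0900 × 20.6)] = 6798 mg/L.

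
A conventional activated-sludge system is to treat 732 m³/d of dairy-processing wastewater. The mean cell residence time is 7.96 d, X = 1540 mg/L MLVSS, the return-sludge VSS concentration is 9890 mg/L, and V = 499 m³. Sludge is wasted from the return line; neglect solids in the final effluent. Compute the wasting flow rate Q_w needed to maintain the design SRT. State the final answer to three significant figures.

Q_w ≈ 9.76 m³/d

Q_w = (V·X)/(θ_c X_r) = 499.0 × 1540 / (7.96 × 9890) = 9.761 m³/d.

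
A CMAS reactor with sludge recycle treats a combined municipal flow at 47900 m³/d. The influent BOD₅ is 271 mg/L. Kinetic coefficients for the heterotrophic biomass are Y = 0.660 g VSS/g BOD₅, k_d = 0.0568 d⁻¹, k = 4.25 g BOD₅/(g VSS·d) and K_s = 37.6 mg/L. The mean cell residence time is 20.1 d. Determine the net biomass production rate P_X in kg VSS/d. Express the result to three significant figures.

P_X ≈ 3980 kg VSS/d

From the Monod/SRT balance for a CMAS, S = K_s·(1+k_d θ_c)/[θ_c·(Y k − k_d) − 1] = 37.6 × (1 + 0.0568 × 20.1) / [20.1 × (0.660 × 4.25 − 0.0568) − 1] = 80.53 / 54.24 = 1.485 mg/L.
Y_obs = Y / (1 + k_d θ_c) = 0.660 / (1 + 0.0568 × 20.1) = 0.660 / 2.142 = 0.3082.
Substrate removed = Q·(S₀ − S) = 47900 m³/d × (271 − 1.48) g/m³ = 1.29×10^7 g/d = 12910 kg/d.
Biomass produced: P_X = Y_obs·Q·ΔS = 0.3082 × 12910 ≈ 3978 kg VSS/d.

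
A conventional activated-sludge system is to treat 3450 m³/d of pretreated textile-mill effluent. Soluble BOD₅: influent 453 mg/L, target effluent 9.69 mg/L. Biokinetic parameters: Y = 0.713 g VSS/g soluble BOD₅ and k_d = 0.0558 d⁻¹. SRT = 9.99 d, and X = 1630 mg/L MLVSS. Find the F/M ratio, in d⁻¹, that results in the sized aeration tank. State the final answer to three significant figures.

Rearranging the biomass balance for a CMAS with decay, V = Y·Q·ΔS·θ_c / [X·(1+k_d θ_c)] = 0.713 × 3450 × (453 − 9.69) × 9.99 / [1630 × (1 + 0.0558 × 9.99)] = 1.09×10^7 / 2539 = 4291 m³.
F/M = applied load / biomass = Q·S₀/(V·X) = 3450 × 453 / (4291 × 1630) = 0.2234 d⁻¹.

F/M ≈ 0.223 d⁻¹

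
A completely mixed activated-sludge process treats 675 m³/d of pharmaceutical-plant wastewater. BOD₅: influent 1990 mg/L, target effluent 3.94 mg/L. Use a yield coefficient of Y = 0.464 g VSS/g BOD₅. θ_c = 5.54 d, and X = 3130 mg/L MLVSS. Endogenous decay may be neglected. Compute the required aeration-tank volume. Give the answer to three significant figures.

Biomass mass balance (decay neglected): V·X = Y·Q·(S₀ − S)·θ_c, so V = 0.464 × 675 × (1990 − 3.94) × 5.54 / 3130 = 1101 m³.

V ≈ 1100 m³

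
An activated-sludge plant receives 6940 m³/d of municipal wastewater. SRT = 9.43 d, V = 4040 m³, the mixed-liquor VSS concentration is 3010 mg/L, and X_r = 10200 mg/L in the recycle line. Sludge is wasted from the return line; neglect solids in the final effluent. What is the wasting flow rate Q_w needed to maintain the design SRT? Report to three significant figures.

Wasting from the return line (neglecting effluent solids): Q_w = V·X / (θ_c·X_r) = 4040 × 3010 / (9.43 × 10200) = 126.4 m³/d.

Q_w ≈ 126 m³/d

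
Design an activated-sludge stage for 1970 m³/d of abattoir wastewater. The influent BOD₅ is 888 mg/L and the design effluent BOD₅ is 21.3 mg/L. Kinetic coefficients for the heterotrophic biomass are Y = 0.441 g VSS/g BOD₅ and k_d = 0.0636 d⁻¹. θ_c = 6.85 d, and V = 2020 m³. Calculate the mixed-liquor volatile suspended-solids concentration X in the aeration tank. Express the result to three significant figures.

From V·X·(1 + k_d·θ_c) = Y·Q·(S₀ − S)·θ_c: X = 0.441 × 1970 × (888 − 21.3) × 6.85 / [2020 × (1 + 0.0636 × 6.85)] = 1779 mg/L.

X ≈ 1780 mg/L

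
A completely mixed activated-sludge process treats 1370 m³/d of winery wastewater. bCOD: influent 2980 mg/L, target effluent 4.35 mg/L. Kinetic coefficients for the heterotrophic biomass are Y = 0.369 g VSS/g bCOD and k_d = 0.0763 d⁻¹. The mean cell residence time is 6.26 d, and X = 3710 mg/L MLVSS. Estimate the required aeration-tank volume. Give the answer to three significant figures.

Rearranging the biomass balance for a CMAS with decay, V = Y·Q·ΔS·θ_c / [X·(1+k_d θ_c)] = 0.369 × 1370 × (2980 − 4.35) × 6.26 / [3710 × (1 + 0.0763 × 6.26)] = 9.42×10^6 / 5482 = 1718 m³.

V ≈ 1720 m³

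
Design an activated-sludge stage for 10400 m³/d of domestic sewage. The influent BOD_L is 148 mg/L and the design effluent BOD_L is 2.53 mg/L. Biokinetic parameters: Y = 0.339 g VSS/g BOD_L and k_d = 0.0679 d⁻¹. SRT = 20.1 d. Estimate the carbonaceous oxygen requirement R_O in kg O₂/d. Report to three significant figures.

R_O ≈ 1200 kg O₂/d

The observed yield is Y_obs = Y/(1 + k_d·θ_c) = 0.339 / (1 + 0.0679 × 20.1) = 0.339 / 2.365 = 0.1434 g VSS per g BOD_L removed.
Q·(S₀ − S) = 10400 × (148 − 2.53) × 10⁻³ = 1513 kg/d removed.
P_X = Y_obs·Q·(S₀ − S) = 0.1434 × 1513 = 216.9 kg VSS/d.
Carbonaceous O₂ demand = substrate oxidised − cell-mass equivalent = 1513 − 1.42 × 216.9 = 1205 kg O₂/d.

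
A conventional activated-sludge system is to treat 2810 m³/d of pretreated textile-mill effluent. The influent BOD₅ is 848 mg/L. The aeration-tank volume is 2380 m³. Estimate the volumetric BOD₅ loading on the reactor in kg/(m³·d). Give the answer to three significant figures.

Applied BOD₅ load per unit volume = Q·S₀/V = (2810 × 848/1000)/2380 = 1.001 kg BOD₅·m⁻³·d⁻¹.

L_v ≈ 1.00 kg BOD₅/(m³·d)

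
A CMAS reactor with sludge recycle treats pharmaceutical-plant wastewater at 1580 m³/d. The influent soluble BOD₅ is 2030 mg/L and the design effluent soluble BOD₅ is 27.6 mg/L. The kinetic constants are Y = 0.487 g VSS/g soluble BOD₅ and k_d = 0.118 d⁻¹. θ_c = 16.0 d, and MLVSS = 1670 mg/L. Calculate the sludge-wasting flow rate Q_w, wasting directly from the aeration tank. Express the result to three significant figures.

Rearranging the biomass balance for a CMAS with decay, V = Y·Q·ΔS·θ_c / [X·(1+k_d θ_c)] = 0.487 × 1580 × (2030 − 27.6) × 16.0 / [1670 × (1 + 0.118 × 16.0)] = 2.47×10^7 / 4823 = 5111 m³.
For wasting at MLVSS concentration, Q_w = V/θ_c = 5111/16.0 = 319.5 m³/d.

Q_w ≈ 319 m³/d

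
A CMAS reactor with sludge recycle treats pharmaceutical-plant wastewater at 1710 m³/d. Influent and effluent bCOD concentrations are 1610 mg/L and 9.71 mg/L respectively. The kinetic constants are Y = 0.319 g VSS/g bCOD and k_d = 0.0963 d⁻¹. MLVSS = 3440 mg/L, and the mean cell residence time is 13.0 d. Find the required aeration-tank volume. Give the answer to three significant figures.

From the SRT design equation V = Y Q (S₀−S) θ_c / [X (1 + k_d θ_c)] = 0.319 × 1710 × (1610 − 9.71) × 13.0 / [3440 × (1 + 0.0963 × 13.0)] = 1.13×10^7 / 7747 = 1465 m³.

V ≈ 1460 m³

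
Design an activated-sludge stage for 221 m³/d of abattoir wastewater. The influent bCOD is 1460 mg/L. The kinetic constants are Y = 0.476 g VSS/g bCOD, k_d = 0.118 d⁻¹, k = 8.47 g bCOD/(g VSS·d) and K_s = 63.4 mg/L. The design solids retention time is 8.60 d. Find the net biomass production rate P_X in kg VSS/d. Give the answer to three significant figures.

P_X ≈ 76.0 kg VSS/d

For a completely mixed reactor with recycle the Lawrence–McCarty relation gives S = K_s·(1 + k_d·θ_c) / [θ_c·(Y·k − k_d) − 1] = 63.4 × (1 + 0.118 × 8.60) / [8.60 × (0.476 × 8.47 − 0.118) − 1] = 127.7 / 32.66 = 3.911 mg/L.
Y_obs = Y / (1 + k_d θ_c) = 0.476 / (1 + 0.118 × 8.60) = 0.476 / 2.015 = 0.2363.
Q·(S₀ − S) = 221 × (1460 − 3.91) × 10⁻³ = 321.8 kg/d removed.
Net biomass production P_X = Y_obs × Q·(S₀ − S) = 0.2363 × 321.8 = 76.02 kg VSS/d.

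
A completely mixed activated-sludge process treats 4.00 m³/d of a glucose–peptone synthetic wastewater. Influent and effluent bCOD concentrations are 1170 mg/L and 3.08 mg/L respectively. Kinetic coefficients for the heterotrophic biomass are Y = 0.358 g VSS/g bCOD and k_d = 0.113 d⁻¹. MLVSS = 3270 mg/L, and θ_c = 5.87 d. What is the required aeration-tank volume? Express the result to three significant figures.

V ≈ 1.80 m³

Rearranging the biomass balance for a CMAS with decay, V = Y·Q·ΔS·θ_c / [X·(1+k_d θ_c)] = 0.358 × 4.00 × (1170 − 3.08) × 5.87 / [3270 × (1 + 0.113 × 5.87)] = 9.81×10^3 / 5439 = 1.803 m³.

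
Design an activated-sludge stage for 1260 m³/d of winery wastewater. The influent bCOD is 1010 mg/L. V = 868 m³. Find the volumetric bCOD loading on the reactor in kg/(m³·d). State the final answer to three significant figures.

Applied bCOD load per unit volume = Q·S₀/V = (1260 × 1010/1000)/868.0 = 1.466 kg bCOD·m⁻³·d⁻¹.

L_v ≈ 1.47 kg bCOD/(m³·d)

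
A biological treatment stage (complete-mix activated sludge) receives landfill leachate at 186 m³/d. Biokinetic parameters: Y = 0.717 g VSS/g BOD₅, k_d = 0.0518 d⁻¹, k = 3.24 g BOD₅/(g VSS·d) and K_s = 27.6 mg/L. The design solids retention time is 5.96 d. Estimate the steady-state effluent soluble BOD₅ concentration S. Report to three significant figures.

S ≈ 2.88 mg/L

From the Monod/SRT balance for a CMAS, S = K_s·(1+k_d θ_c)/[θ_c·(Y k − k_d) − 1] = 27.6 × (1 + 0.0518 × 5.96) / [5.96 × (0.717 × 3.24 − 0.0518) − 1] = 36.12 / 12.54 = 2.881 mg/L.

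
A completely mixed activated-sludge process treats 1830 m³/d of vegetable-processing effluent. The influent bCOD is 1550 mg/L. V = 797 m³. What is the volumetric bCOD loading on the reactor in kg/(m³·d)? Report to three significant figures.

Applied bCOD load per unit volume = Q·S₀/V = (1830 × 1550/1000)/797.0 = 3.559 kg bCOD·m⁻³·d⁻¹.

L_v ≈ 3.56 kg bCOD/(m³·d)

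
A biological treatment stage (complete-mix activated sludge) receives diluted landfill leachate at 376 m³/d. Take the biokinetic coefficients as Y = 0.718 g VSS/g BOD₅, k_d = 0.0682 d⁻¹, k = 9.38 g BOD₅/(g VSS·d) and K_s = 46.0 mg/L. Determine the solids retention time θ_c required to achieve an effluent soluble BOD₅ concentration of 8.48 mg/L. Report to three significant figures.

Specific growth rate at S = 8.48 mg/L: μ = YkS/(K_s+S) = 0.718·9.38·8.48/(46.0+8.48) = 1.048 d⁻¹.
θ_c = 1/(μ − k_d) = 1/(1.048 − 0.0682) = 1/0.9801 = 1.020 d.

θ_c ≈ 1.02 d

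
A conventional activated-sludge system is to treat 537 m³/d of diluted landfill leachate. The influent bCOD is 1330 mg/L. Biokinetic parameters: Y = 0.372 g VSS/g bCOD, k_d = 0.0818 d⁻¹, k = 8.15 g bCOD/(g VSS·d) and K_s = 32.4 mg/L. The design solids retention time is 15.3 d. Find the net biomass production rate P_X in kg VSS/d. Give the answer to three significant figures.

P_X ≈ 118 kg VSS/d

For a completely mixed reactor with recycle the Lawrence–McCarty relation gives S = K_s·(1 + k_d·θ_c) / [θ_c·(Y·k − k_d) − 1] = 32.4 × (1 + 0.0818 × 15.3) / [15.3 × (0.372 × 8.15 − 0.0818) − 1] = 72.95 / 44.14 = 1.653 mg/L.
Y_obs = Y / (1 + k_d θ_c) = 0.372 / (1 + 0.0818 × 15.3) = 0.372 / 2.252 = 0.1652.
Substrate removed = Q·(S₀ − S) = 537 m³/d × (1330 − 1.65) g/m³ = 7.13×10^5 g/d = 713.3 kg/d.
P_X = Y_obs · Q(S₀ − S) = 0.1652 × 713.3 = 117.9 kg VSS/d.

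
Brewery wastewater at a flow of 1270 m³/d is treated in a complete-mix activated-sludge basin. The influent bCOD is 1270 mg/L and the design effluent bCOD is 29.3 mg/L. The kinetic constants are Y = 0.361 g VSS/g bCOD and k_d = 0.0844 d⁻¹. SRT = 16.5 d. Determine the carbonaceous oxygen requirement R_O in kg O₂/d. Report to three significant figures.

Observed yield with endogenous decay: Y_obs = Y / (1 + k_d·θ_c) = 0.361 / (1 + 0.0844 × 16.5) = 0.361 / 2.393 = 0.1509 g VSS/g bCOD.
Substrate removed = Q·(S₀ − S) = 1270 m³/d × (1270 − 29.3) g/m³ = 1.58×10^6 g/d = 1576 kg/d.
Biomass synthesised: P_X = Y_obs × 1576 = 237.7 kg VSS/d.
R_O = Q·(S₀ − S) − 1.42·P_X = 1576 − 1.42 × 237.7 = 1238 kg O₂/d.

R_O ≈ 1240 kg O₂/d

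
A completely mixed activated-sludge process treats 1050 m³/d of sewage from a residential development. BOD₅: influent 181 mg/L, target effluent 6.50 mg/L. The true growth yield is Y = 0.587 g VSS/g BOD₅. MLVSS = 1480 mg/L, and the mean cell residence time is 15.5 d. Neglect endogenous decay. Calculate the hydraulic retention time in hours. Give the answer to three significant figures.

τ ≈ 25.7 h

Biomass mass balance (decay neglected): V·X = Y·Q·(S₀ − S)·θ_c, so V = 0.587 × 1050 × (181 − 6.50) × 15.5 / 1480 = 1126 m³.
τ = V/Q = 1126/1050 = 1.073 d, or 25.75 h.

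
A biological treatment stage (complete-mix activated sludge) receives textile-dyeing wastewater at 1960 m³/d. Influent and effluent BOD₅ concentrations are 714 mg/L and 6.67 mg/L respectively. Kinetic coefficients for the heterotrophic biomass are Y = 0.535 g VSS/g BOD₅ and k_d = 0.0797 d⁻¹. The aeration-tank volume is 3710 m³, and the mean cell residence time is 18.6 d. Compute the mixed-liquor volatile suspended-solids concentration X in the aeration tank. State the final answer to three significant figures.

X ≈ 1500 mg/L

X = Y·Q·ΔS·θ_c / [V·(1 + k_d θ_c)] = 0.535 × 1960 × (714 − 6.67) × 18.6 / [3710 × (1 + 0.0797 × 18.6)] = 1498 mg/L.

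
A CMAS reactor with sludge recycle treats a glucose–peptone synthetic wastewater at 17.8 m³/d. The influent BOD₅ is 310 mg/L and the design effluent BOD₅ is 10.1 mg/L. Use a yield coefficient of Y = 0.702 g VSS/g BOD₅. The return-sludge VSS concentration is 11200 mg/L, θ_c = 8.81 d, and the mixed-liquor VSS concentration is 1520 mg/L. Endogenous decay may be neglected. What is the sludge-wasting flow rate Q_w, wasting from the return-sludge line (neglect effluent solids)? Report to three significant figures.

Q_w ≈ 0.335 m³/d

With k_d = 0 the design equation reduces to V = Y Q (S₀−S) θ_c / X = 0.702 × 17.8 × (310 − 10.1) × 8.81 / 1520 = 21.72 m³.
Q_w = (V·X)/(θ_c X_r) = 21.72 × 1520 / (8.81 × 11200) = 0.3346 m³/d.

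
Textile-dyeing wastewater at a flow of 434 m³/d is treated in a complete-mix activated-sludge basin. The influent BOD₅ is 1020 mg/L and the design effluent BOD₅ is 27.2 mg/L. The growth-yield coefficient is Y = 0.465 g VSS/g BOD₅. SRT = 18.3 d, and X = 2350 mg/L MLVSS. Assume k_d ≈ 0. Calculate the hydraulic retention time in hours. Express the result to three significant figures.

Biomass mass balance (decay neglected): V·X = Y·Q·(S₀ − S)·θ_c, so V = 0.465 × 434 × (1020 − 27.2) × 18.3 / 2350 = 1560 m³.
τ = V/Q = 1560/434 = 3.595 d, or 86.28 h.

τ ≈ 86.3 h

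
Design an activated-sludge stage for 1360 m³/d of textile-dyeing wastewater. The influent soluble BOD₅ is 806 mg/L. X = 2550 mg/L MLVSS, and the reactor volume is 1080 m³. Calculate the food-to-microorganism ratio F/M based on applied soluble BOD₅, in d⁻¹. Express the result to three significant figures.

Food-to-microorganism ratio F/M = Q S₀ / (V X) = 1360 × 806 / (1080 × 2550) = 0.3980 d⁻¹.

F/M ≈ 0.398 d⁻¹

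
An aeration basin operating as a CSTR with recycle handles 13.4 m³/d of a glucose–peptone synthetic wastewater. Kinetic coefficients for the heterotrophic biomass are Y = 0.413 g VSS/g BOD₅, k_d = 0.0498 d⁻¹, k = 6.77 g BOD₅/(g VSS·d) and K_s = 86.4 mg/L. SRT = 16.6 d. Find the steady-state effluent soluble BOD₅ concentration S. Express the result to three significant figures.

Effluent substrate depends only on kinetics and SRT: S = K_s(1 + k_d θ_c) / [θ_c(Yk − k_d) − 1] = 86.4 × (1 + 0.0498 × 16.6) / [16.6 × (0.413 × 6.77 − 0.0498) − 1] = 157.8 / 44.59 = 3.540 mg/L.

S ≈ 3.54 mg/L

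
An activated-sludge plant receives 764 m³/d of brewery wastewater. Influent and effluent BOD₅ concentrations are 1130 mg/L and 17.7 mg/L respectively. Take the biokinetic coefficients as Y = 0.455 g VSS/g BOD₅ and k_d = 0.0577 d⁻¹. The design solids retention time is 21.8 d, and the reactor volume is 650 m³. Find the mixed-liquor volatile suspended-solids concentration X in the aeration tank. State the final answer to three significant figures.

X ≈ 5740 mg/L

From V·X·(1 + k_d·θ_c) = Y·Q·(S₀ − S)·θ_c: X = 0.455 × 764 × (1130 − 17.7) × 21.8 / [650 × (1 + 0.0577 × 21.8)] = 5743 mg/L.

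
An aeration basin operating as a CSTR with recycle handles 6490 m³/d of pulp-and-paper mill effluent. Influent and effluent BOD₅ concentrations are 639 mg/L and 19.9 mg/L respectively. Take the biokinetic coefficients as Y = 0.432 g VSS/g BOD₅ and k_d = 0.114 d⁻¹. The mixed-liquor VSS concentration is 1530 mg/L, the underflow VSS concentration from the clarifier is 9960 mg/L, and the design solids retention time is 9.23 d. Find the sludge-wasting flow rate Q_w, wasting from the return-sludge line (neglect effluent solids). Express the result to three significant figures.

Q_w ≈ 84.9 m³/d

Steady-state biomass mass balance: V·X·(1 + k_d·θ_c) = Y·Q·(S₀ − S)·θ_c, so V = 0.432 × 6490 × (639 − 19.9) × 9.23 / [1530 × (1 + 0.114 × 9.23)] = 1.6×10^7 / 3140 = 5102 m³.
Q_w = (V·X)/(θ_c X_r) = 5102 × 1530 / (9.23 × 9960) = 84.92 m³/d.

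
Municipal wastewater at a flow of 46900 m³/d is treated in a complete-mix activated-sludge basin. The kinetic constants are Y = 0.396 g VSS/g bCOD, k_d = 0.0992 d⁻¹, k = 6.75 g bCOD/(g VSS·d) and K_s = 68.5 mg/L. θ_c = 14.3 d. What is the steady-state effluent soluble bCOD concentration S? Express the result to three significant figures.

S ≈ 4.63 mg/L

Effluent substrate depends only on kinetics and SRT: S = K_s(1 + k_d θ_c) / [θ_c(Yk − k_d) − 1] = 68.5 × (1 + 0.0992 × 14.3) / [14.3 × (0.396 × 6.75 − 0.0992) − 1] = 165.7 / 35.81 = 4.627 mg/L.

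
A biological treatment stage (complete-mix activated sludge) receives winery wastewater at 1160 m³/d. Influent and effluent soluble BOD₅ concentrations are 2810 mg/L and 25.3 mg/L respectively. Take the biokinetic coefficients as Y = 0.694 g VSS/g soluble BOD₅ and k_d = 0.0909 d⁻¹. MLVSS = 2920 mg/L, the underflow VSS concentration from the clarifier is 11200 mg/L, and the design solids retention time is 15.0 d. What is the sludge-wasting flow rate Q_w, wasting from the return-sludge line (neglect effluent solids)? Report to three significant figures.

Steady-state biomass mass balance: V·X·(1 + k_d·θ_c) = Y·Q·(S₀ − S)·θ_c, so V = 0.694 × 1160 × (2810 − 25.3) × 15.0 / [2920 × (1 + 0.0909 × 15.0)] = 3.36×10^7 / 6901 = 4872 m³.
θ_c = V·X/(Q_w·X_r) when wasting from the recycle, so Q_w = V·X/(θ_c·X_r) = 4872 × 2920 / (15.0 × 11200) = 84.69 m³/d.

Q_w ≈ 84.7 m³/d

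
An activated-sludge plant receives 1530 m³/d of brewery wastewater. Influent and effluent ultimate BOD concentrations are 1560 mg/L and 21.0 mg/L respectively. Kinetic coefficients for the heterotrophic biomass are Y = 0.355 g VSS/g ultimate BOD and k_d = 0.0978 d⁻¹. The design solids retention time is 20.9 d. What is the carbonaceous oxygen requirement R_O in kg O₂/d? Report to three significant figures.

R_O ≈ 1960 kg O₂/d

The observed yield is Y_obs = Y/(1 + k_d·θ_c) = 0.355 / (1 + 0.0978 × 20.9) = 0.355 / 3.044 = 0.1166 g VSS per g ultimate BOD removed.
ΔS = 1560 − 21.0 = 1539 mg/L, so the substrate removal rate is 1530 × 1539/1000 = 2355 kg ultimate BOD/d.
P_X = Y_obs·Q·(S₀ − S) = 0.1166 × 2355 = 274.6 kg VSS/d.
R_O = Q·ΔS − 1.42 P_X = 2355 − 389.9 = 1965 kg O₂/d.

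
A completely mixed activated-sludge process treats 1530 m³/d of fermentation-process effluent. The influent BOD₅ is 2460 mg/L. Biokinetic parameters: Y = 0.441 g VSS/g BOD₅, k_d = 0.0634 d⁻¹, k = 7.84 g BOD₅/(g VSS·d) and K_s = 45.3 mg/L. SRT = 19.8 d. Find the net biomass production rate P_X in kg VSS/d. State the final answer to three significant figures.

From the Monod/SRT balance for a CMAS, S = K_s·(1+k_d θ_c)/[θ_c·(Y k − k_d) − 1] = 45.3 × (1 + 0.0634 × 19.8) / [19.8 × (0.441 × 7.84 − 0.0634) − 1] = 102.2 / 66.20 = 1.543 mg/L.
Correct the yield for decay: Y_obs = Y/(1 + k_d θ_c) = 0.441 / (1 + 0.0634 × 19.8) = 0.441 / 2.255 = 0.1955.
Mass of BOD₅ removed per day: Q(S₀ − S) = 1530 × 2458 g/m³ = 3761 kg/d.
P_X = Y_obs · Q(S₀ − S) = 0.1955 × 3761 = 735.5 kg VSS/d.

P_X ≈ 736 kg VSS/d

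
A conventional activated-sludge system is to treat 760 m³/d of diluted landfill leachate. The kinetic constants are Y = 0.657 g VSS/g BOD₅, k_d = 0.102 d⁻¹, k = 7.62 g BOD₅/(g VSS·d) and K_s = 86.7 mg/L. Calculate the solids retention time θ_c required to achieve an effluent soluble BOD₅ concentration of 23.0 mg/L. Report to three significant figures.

Specific growth rate at S = 23.0 mg/L: μ = YkS/(K_s+S) = 0.657·7.62·23.0/(86.7+23.0) = 1.050 d⁻¹.
Then 1/θ_c = μ − k_d = 1.050 − 0.102 = 0.9476 d⁻¹, giving θ_c = 1.055 d.

θ_c ≈ 1.06 d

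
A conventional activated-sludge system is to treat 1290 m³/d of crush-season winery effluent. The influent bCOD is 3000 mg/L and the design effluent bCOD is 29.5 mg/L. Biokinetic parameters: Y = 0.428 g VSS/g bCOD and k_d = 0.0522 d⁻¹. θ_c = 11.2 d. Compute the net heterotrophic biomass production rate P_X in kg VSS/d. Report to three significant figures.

P_X ≈ 1030 kg VSS/d

Correct the yield for decay: Y_obs = Y/(1 + k_d θ_c) = 0.428 / (1 + 0.0522 × 11.2) = 0.428 / 1.585 = 0.2701.
ΔS = 3000 − 29.5 = 2970 mg/L, so the substrate removal rate is 1290 × 2970/1000 = 3832 kg bCOD/d.
Biomass produced: P_X = Y_obs·Q·ΔS = 0.2701 × 3832 ≈ 1035 kg VSS/d.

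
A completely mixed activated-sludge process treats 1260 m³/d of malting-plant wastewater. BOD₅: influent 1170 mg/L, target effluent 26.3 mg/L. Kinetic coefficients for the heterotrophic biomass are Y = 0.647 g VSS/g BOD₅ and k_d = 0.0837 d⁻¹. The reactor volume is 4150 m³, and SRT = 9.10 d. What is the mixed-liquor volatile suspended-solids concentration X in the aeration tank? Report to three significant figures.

X = Y·Q·ΔS·θ_c / [V·(1 + k_d θ_c)] = 0.647 × 1260 × (1170 − 26.3) × 9.10 / [4150 × (1 + 0.0837 × 9.10)] = 1161 mg/L.

X ≈ 1160 mg/L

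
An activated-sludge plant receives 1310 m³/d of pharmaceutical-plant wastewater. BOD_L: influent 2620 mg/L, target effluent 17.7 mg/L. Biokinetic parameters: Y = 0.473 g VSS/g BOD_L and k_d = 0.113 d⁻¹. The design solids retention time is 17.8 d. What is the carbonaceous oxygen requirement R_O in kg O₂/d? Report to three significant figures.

Correct the yield for decay: Y_obs = Y/(1 + k_d θ_c) = 0.473 / (1 + 0.113 × 17.8) = 0.473 / 3.011 = 0.1571.
Mass of BOD_L removed per day: Q(S₀ − S) = 1310 × 2602 g/m³ = 3409 kg/d.
Biomass synthesised: P_X = Y_obs × 3409 = 535.5 kg VSS/d.
R_O = Q·ΔS − 1.42 P_X = 3409 − 760.3 = 2649 kg O₂/d.

R_O ≈ 2650 kg O₂/d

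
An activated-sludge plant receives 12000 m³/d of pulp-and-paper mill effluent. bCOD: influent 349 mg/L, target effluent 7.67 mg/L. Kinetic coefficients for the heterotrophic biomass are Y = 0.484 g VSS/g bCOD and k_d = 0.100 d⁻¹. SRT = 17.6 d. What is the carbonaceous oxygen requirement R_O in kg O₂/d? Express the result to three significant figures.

R_O ≈ 3080 kg O₂/d

Y_obs = Y / (1 + k_d θ_c) = 0.484 / (1 + 0.100 × 17.6) = 0.484 / 2.760 = 0.1754.
Substrate removed = Q·(S₀ − S) = 12000 m³/d × (349 − 7.67) g/m³ = 4.1×10^6 g/d = 4096 kg/d.
P_X = Y_obs·Q·(S₀ − S) = 0.1754 × 4096 = 718.3 kg VSS/d.
Carbonaceous O₂ demand = substrate oxidised − cell-mass equivalent = 4096 − 1.42 × 718.3 = 3076 kg O₂/d.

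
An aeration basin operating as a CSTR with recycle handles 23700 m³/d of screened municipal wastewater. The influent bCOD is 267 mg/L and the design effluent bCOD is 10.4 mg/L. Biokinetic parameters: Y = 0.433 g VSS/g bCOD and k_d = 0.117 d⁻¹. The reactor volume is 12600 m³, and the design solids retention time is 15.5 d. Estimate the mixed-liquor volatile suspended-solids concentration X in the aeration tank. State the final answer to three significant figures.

X ≈ 1150 mg/L

Solving the biomass balance for X: X = Y Q (S₀−S) θ_c / [V (1+k_d θ_c)] = 0.433 × 23700 × (267 − 10.4) × 15.5 / [12600 × (1 + 0.117 × 15.5)] = 1151 mg/L.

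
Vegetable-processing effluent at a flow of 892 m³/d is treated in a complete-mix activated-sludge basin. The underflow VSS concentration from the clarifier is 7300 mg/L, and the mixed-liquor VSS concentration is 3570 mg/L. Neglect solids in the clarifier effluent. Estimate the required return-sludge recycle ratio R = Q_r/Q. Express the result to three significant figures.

R ≈ 0.957

R = Q_r/Q = X/(X_r − X) = 3570 / (7300 − 3570) = 0.9571.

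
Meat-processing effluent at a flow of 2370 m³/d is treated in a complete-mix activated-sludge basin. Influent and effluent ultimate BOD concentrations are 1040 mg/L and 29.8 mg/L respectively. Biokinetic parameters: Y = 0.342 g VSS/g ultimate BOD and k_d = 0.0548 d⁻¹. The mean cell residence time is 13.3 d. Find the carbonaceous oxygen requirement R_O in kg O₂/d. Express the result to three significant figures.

Y_obs = Y / (1 + k_d θ_c) = 0.342 / (1 + 0.0548 × 13.3) = 0.342 / 1.729 = 0.1978.
Mass of ultimate BOD removed per day: Q(S₀ − S) = 2370 × 1010 g/m³ = 2394 kg/d.
P_X = Y_obs·Q·(S₀ − S) = 0.1978 × 2394 = 473.6 kg VSS/d.
R_O = Q·ΔS − 1.42 P_X = 2394 − 672.5 = 1722 kg O₂/d.

R_O ≈ 1720 kg O₂/d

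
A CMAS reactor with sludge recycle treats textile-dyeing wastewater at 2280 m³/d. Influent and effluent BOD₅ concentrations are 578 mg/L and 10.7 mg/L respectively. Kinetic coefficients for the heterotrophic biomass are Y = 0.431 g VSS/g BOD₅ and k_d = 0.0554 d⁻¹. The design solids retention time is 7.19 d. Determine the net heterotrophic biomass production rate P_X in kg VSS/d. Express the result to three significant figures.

Correct the yield for decay: Y_obs = Y/(1 + k_d θ_c) = 0.431 / (1 + 0.0554 × 7.19) = 0.431 / 1.398 = 0.3082.
Mass of BOD₅ removed per day: Q(S₀ − S) = 2280 × 567.3 g/m³ = 1293 kg/d.
P_X = Y_obs · Q(S₀ − S) = 0.3082 × 1293 = 398.7 kg VSS/d.

P_X ≈ 399 kg VSS/d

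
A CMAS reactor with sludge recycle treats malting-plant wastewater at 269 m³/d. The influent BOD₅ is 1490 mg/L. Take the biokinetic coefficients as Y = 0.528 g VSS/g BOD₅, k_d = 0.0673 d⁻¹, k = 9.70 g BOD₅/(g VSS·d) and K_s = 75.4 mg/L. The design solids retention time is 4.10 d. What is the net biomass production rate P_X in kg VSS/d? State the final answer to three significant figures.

Effluent substrate depends only on kinetics and SRT: S = K_s(1 + k_d θ_c) / [θ_c(Yk − k_d) − 1] = 75.4 × (1 + 0.0673 × 4.10) / [4.10 × (0.528 × 9.70 − 0.0673) − 1] = 96.21 / 19.72 = 4.878 mg/L.
Y_obs = Y / (1 + k_d θ_c) = 0.528 / (1 + 0.0673 × 4.10) = 0.528 / 1.276 = 0.4138.
Substrate removed = Q·(S₀ − S) = 269 m³/d × (1490 − 4.88) g/m³ = 3.99×10^5 g/d = 399.5 kg/d.
So the net sludge growth is P_X = 0.4138 × 399.5 = 165.3 kg VSS/d.

P_X ≈ 165 kg VSS/d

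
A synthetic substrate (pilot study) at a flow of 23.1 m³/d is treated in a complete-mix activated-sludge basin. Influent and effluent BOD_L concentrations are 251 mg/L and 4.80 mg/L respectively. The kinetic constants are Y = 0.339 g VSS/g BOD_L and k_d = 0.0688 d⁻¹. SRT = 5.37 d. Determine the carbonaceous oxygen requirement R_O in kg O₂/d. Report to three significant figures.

Observed yield with endogenous decay: Y_obs = Y / (1 + k_d·θ_c) = 0.339 / (1 + 0.0688 × 5.37) = 0.339 / 1.369 = 0.2475 g VSS/g BOD_L.
ΔS = 251 − 4.80 = 246.2 mg/L, so the substrate removal rate is 23.1 × 246.2/1000 = 5.687 kg BOD_L/d.
Net sludge production P_X = 0.2475 × 5.687 = 1.408 kg VSS/d.
R_O = Q·ΔS − 1.42 P_X = 5.687 − 1.999 = 3.688 kg O₂/d.

R_O ≈ 3.69 kg O₂/d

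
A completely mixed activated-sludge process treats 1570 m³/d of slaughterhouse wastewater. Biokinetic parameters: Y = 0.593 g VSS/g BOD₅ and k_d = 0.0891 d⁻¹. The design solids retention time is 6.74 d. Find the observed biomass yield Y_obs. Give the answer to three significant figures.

Y_obs = Y / (1 + k_d θ_c) = 0.593 / (1 + 0.0891 × 6.74) = 0.593 / 1.601 = 0.3705.

Y_obs ≈ 0.371 g VSS/g BOD₅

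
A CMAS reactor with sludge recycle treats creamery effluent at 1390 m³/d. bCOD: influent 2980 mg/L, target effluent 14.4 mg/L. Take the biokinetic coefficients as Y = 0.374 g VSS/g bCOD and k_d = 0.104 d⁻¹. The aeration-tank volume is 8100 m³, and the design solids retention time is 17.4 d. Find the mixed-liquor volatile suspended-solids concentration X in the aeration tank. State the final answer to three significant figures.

X ≈ 1180 mg/L

Solving the biomass balance for X: X = Y Q (S₀−S) θ_c / [V (1+k_d θ_c)] = 0.374 × 1390 × (2980 − 14.4) × 17.4 / [8100 × (1 + 0.104 × 17.4)] = 1179 mg/L.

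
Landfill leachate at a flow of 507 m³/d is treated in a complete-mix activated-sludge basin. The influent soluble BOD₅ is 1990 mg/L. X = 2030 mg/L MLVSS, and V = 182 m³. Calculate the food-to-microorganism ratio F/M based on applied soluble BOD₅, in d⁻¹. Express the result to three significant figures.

Food-to-microorganism ratio F/M = Q S₀ / (V X) = 507 × 1990 / (182.0 × 2030) = 2.731 d⁻¹.

F/M ≈ 2.73 d⁻¹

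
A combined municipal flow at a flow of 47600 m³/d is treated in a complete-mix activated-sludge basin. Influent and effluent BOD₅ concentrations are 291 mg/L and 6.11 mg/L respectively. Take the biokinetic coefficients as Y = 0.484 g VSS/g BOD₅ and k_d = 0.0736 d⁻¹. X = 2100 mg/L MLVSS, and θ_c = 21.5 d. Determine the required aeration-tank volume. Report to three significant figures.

Steady-state biomass mass balance: V·X·(1 + k_d·θ_c) = Y·Q·(S₀ − S)·θ_c, so V = 0.484 × 47600 × (291 − 6.11) × 21.5 / [2100 × (1 + 0.0736 × 21.5)] = 1.41×10^8 / 5423 = 26021 m³.

V ≈ 26000 m³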